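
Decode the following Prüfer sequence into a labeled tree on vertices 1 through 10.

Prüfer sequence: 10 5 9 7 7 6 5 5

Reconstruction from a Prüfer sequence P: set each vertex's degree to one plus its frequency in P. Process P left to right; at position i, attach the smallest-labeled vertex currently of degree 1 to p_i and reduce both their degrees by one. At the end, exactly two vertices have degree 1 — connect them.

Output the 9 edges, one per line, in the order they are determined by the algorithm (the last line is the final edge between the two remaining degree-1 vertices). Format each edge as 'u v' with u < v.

Answer: 1 10
2 5
3 9
4 7
7 8
6 7
5 6
5 9
5 10

Derivation:
Initial degrees: {1:1, 2:1, 3:1, 4:1, 5:4, 6:2, 7:3, 8:1, 9:2, 10:2}
Step 1: smallest deg-1 vertex = 1, p_1 = 10. Add edge {1,10}. Now deg[1]=0, deg[10]=1.
Step 2: smallest deg-1 vertex = 2, p_2 = 5. Add edge {2,5}. Now deg[2]=0, deg[5]=3.
Step 3: smallest deg-1 vertex = 3, p_3 = 9. Add edge {3,9}. Now deg[3]=0, deg[9]=1.
Step 4: smallest deg-1 vertex = 4, p_4 = 7. Add edge {4,7}. Now deg[4]=0, deg[7]=2.
Step 5: smallest deg-1 vertex = 8, p_5 = 7. Add edge {7,8}. Now deg[8]=0, deg[7]=1.
Step 6: smallest deg-1 vertex = 7, p_6 = 6. Add edge {6,7}. Now deg[7]=0, deg[6]=1.
Step 7: smallest deg-1 vertex = 6, p_7 = 5. Add edge {5,6}. Now deg[6]=0, deg[5]=2.
Step 8: smallest deg-1 vertex = 9, p_8 = 5. Add edge {5,9}. Now deg[9]=0, deg[5]=1.
Final: two remaining deg-1 vertices are 5, 10. Add edge {5,10}.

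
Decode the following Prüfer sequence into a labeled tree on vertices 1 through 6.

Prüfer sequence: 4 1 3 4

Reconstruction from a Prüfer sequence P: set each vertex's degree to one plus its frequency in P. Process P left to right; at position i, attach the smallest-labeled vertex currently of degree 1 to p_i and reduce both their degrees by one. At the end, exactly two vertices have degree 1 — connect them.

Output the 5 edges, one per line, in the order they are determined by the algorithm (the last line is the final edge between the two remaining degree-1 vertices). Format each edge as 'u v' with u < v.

Initial degrees: {1:2, 2:1, 3:2, 4:3, 5:1, 6:1}
Step 1: smallest deg-1 vertex = 2, p_1 = 4. Add edge {2,4}. Now deg[2]=0, deg[4]=2.
Step 2: smallest deg-1 vertex = 5, p_2 = 1. Add edge {1,5}. Now deg[5]=0, deg[1]=1.
Step 3: smallest deg-1 vertex = 1, p_3 = 3. Add edge {1,3}. Now deg[1]=0, deg[3]=1.
Step 4: smallest deg-1 vertex = 3, p_4 = 4. Add edge {3,4}. Now deg[3]=0, deg[4]=1.
Final: two remaining deg-1 vertices are 4, 6. Add edge {4,6}.

Answer: 2 4
1 5
1 3
3 4
4 6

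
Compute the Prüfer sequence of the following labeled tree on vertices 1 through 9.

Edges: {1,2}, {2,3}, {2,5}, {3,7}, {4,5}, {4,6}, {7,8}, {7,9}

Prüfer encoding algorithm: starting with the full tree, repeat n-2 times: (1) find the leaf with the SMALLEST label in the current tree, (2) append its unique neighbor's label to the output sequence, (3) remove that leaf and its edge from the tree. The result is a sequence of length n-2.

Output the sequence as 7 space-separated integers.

Step 1: leaves = {1,6,8,9}. Remove smallest leaf 1, emit neighbor 2.
Step 2: leaves = {6,8,9}. Remove smallest leaf 6, emit neighbor 4.
Step 3: leaves = {4,8,9}. Remove smallest leaf 4, emit neighbor 5.
Step 4: leaves = {5,8,9}. Remove smallest leaf 5, emit neighbor 2.
Step 5: leaves = {2,8,9}. Remove smallest leaf 2, emit neighbor 3.
Step 6: leaves = {3,8,9}. Remove smallest leaf 3, emit neighbor 7.
Step 7: leaves = {8,9}. Remove smallest leaf 8, emit neighbor 7.
Done: 2 vertices remain (7, 9). Sequence = [2 4 5 2 3 7 7]

Answer: 2 4 5 2 3 7 7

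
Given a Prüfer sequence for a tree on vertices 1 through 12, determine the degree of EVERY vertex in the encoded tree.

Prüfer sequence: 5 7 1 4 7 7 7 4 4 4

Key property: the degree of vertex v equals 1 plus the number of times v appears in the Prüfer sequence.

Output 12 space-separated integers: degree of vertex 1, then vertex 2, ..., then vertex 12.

p_1 = 5: count[5] becomes 1
p_2 = 7: count[7] becomes 1
p_3 = 1: count[1] becomes 1
p_4 = 4: count[4] becomes 1
p_5 = 7: count[7] becomes 2
p_6 = 7: count[7] becomes 3
p_7 = 7: count[7] becomes 4
p_8 = 4: count[4] becomes 2
p_9 = 4: count[4] becomes 3
p_10 = 4: count[4] becomes 4
Degrees (1 + count): deg[1]=1+1=2, deg[2]=1+0=1, deg[3]=1+0=1, deg[4]=1+4=5, deg[5]=1+1=2, deg[6]=1+0=1, deg[7]=1+4=5, deg[8]=1+0=1, deg[9]=1+0=1, deg[10]=1+0=1, deg[11]=1+0=1, deg[12]=1+0=1

Answer: 2 1 1 5 2 1 5 1 1 1 1 1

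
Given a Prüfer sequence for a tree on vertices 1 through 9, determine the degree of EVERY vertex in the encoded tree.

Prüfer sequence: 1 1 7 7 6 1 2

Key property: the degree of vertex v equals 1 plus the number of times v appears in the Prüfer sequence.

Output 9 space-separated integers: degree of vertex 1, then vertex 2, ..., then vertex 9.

p_1 = 1: count[1] becomes 1
p_2 = 1: count[1] becomes 2
p_3 = 7: count[7] becomes 1
p_4 = 7: count[7] becomes 2
p_5 = 6: count[6] becomes 1
p_6 = 1: count[1] becomes 3
p_7 = 2: count[2] becomes 1
Degrees (1 + count): deg[1]=1+3=4, deg[2]=1+1=2, deg[3]=1+0=1, deg[4]=1+0=1, deg[5]=1+0=1, deg[6]=1+1=2, deg[7]=1+2=3, deg[8]=1+0=1, deg[9]=1+0=1

Answer: 4 2 1 1 1 2 3 1 1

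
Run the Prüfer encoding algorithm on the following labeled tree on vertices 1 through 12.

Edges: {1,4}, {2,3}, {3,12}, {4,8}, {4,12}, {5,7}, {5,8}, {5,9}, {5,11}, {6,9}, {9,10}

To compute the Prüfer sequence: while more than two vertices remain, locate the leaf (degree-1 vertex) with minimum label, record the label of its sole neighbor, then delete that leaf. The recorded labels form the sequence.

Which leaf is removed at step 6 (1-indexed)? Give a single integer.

Step 1: current leaves = {1,2,6,7,10,11}. Remove leaf 1 (neighbor: 4).
Step 2: current leaves = {2,6,7,10,11}. Remove leaf 2 (neighbor: 3).
Step 3: current leaves = {3,6,7,10,11}. Remove leaf 3 (neighbor: 12).
Step 4: current leaves = {6,7,10,11,12}. Remove leaf 6 (neighbor: 9).
Step 5: current leaves = {7,10,11,12}. Remove leaf 7 (neighbor: 5).
Step 6: current leaves = {10,11,12}. Remove leaf 10 (neighbor: 9).

Answer: 10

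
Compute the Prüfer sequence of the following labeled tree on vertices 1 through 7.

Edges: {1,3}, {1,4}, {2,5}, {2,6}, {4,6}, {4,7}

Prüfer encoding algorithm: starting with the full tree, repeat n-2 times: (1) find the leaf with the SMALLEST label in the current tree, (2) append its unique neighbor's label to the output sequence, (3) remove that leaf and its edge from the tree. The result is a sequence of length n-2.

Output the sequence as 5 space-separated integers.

Answer: 1 4 2 6 4

Derivation:
Step 1: leaves = {3,5,7}. Remove smallest leaf 3, emit neighbor 1.
Step 2: leaves = {1,5,7}. Remove smallest leaf 1, emit neighbor 4.
Step 3: leaves = {5,7}. Remove smallest leaf 5, emit neighbor 2.
Step 4: leaves = {2,7}. Remove smallest leaf 2, emit neighbor 6.
Step 5: leaves = {6,7}. Remove smallest leaf 6, emit neighbor 4.
Done: 2 vertices remain (4, 7). Sequence = [1 4 2 6 4]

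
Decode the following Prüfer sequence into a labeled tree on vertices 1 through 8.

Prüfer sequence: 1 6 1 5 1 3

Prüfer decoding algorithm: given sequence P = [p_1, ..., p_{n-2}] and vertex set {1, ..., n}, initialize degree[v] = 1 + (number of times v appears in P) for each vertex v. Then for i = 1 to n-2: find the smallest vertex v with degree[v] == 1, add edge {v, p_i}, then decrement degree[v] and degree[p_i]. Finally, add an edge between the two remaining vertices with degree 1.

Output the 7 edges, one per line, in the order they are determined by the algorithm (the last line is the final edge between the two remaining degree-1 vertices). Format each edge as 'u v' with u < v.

Initial degrees: {1:4, 2:1, 3:2, 4:1, 5:2, 6:2, 7:1, 8:1}
Step 1: smallest deg-1 vertex = 2, p_1 = 1. Add edge {1,2}. Now deg[2]=0, deg[1]=3.
Step 2: smallest deg-1 vertex = 4, p_2 = 6. Add edge {4,6}. Now deg[4]=0, deg[6]=1.
Step 3: smallest deg-1 vertex = 6, p_3 = 1. Add edge {1,6}. Now deg[6]=0, deg[1]=2.
Step 4: smallest deg-1 vertex = 7, p_4 = 5. Add edge {5,7}. Now deg[7]=0, deg[5]=1.
Step 5: smallest deg-1 vertex = 5, p_5 = 1. Add edge {1,5}. Now deg[5]=0, deg[1]=1.
Step 6: smallest deg-1 vertex = 1, p_6 = 3. Add edge {1,3}. Now deg[1]=0, deg[3]=1.
Final: two remaining deg-1 vertices are 3, 8. Add edge {3,8}.

Answer: 1 2
4 6
1 6
5 7
1 5
1 3
3 8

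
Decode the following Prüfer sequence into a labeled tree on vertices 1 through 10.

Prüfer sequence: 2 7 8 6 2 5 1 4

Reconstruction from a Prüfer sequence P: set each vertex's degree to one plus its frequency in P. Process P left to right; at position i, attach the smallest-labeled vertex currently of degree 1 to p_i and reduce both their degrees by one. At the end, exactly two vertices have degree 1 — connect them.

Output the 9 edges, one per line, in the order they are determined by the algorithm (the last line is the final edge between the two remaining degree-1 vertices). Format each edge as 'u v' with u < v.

Answer: 2 3
7 9
7 8
6 8
2 6
2 5
1 5
1 4
4 10

Derivation:
Initial degrees: {1:2, 2:3, 3:1, 4:2, 5:2, 6:2, 7:2, 8:2, 9:1, 10:1}
Step 1: smallest deg-1 vertex = 3, p_1 = 2. Add edge {2,3}. Now deg[3]=0, deg[2]=2.
Step 2: smallest deg-1 vertex = 9, p_2 = 7. Add edge {7,9}. Now deg[9]=0, deg[7]=1.
Step 3: smallest deg-1 vertex = 7, p_3 = 8. Add edge {7,8}. Now deg[7]=0, deg[8]=1.
Step 4: smallest deg-1 vertex = 8, p_4 = 6. Add edge {6,8}. Now deg[8]=0, deg[6]=1.
Step 5: smallest deg-1 vertex = 6, p_5 = 2. Add edge {2,6}. Now deg[6]=0, deg[2]=1.
Step 6: smallest deg-1 vertex = 2, p_6 = 5. Add edge {2,5}. Now deg[2]=0, deg[5]=1.
Step 7: smallest deg-1 vertex = 5, p_7 = 1. Add edge {1,5}. Now deg[5]=0, deg[1]=1.
Step 8: smallest deg-1 vertex = 1, p_8 = 4. Add edge {1,4}. Now deg[1]=0, deg[4]=1.
Final: two remaining deg-1 vertices are 4, 10. Add edge {4,10}.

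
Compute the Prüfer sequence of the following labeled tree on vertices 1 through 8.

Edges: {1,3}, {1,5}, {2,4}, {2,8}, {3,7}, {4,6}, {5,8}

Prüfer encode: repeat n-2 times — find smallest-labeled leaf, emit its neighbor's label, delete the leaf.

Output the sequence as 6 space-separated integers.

Step 1: leaves = {6,7}. Remove smallest leaf 6, emit neighbor 4.
Step 2: leaves = {4,7}. Remove smallest leaf 4, emit neighbor 2.
Step 3: leaves = {2,7}. Remove smallest leaf 2, emit neighbor 8.
Step 4: leaves = {7,8}. Remove smallest leaf 7, emit neighbor 3.
Step 5: leaves = {3,8}. Remove smallest leaf 3, emit neighbor 1.
Step 6: leaves = {1,8}. Remove smallest leaf 1, emit neighbor 5.
Done: 2 vertices remain (5, 8). Sequence = [4 2 8 3 1 5]

Answer: 4 2 8 3 1 5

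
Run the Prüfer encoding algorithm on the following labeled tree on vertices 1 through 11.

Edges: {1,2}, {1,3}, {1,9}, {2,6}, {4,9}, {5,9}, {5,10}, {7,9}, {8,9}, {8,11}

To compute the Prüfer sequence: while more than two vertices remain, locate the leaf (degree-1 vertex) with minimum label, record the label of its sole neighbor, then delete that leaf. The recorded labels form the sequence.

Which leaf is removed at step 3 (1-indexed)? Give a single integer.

Answer: 6

Derivation:
Step 1: current leaves = {3,4,6,7,10,11}. Remove leaf 3 (neighbor: 1).
Step 2: current leaves = {4,6,7,10,11}. Remove leaf 4 (neighbor: 9).
Step 3: current leaves = {6,7,10,11}. Remove leaf 6 (neighbor: 2).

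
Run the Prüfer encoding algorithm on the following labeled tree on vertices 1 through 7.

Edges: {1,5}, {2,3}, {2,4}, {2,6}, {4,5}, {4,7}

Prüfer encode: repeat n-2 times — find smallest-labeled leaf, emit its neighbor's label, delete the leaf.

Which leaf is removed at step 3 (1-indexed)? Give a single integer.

Step 1: current leaves = {1,3,6,7}. Remove leaf 1 (neighbor: 5).
Step 2: current leaves = {3,5,6,7}. Remove leaf 3 (neighbor: 2).
Step 3: current leaves = {5,6,7}. Remove leaf 5 (neighbor: 4).

Answer: 5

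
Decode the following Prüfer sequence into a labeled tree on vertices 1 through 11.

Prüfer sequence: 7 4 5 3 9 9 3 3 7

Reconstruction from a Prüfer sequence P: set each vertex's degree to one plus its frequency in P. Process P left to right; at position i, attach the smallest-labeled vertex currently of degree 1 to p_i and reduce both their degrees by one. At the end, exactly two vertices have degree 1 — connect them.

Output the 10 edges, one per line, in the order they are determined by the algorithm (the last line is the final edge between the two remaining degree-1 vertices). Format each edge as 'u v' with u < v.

Initial degrees: {1:1, 2:1, 3:4, 4:2, 5:2, 6:1, 7:3, 8:1, 9:3, 10:1, 11:1}
Step 1: smallest deg-1 vertex = 1, p_1 = 7. Add edge {1,7}. Now deg[1]=0, deg[7]=2.
Step 2: smallest deg-1 vertex = 2, p_2 = 4. Add edge {2,4}. Now deg[2]=0, deg[4]=1.
Step 3: smallest deg-1 vertex = 4, p_3 = 5. Add edge {4,5}. Now deg[4]=0, deg[5]=1.
Step 4: smallest deg-1 vertex = 5, p_4 = 3. Add edge {3,5}. Now deg[5]=0, deg[3]=3.
Step 5: smallest deg-1 vertex = 6, p_5 = 9. Add edge {6,9}. Now deg[6]=0, deg[9]=2.
Step 6: smallest deg-1 vertex = 8, p_6 = 9. Add edge {8,9}. Now deg[8]=0, deg[9]=1.
Step 7: smallest deg-1 vertex = 9, p_7 = 3. Add edge {3,9}. Now deg[9]=0, deg[3]=2.
Step 8: smallest deg-1 vertex = 10, p_8 = 3. Add edge {3,10}. Now deg[10]=0, deg[3]=1.
Step 9: smallest deg-1 vertex = 3, p_9 = 7. Add edge {3,7}. Now deg[3]=0, deg[7]=1.
Final: two remaining deg-1 vertices are 7, 11. Add edge {7,11}.

Answer: 1 7
2 4
4 5
3 5
6 9
8 9
3 9
3 10
3 7
7 11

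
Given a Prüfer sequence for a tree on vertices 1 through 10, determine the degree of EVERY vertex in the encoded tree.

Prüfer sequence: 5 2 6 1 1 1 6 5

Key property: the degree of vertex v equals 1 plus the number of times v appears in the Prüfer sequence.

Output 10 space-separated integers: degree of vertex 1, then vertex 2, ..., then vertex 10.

Answer: 4 2 1 1 3 3 1 1 1 1

Derivation:
p_1 = 5: count[5] becomes 1
p_2 = 2: count[2] becomes 1
p_3 = 6: count[6] becomes 1
p_4 = 1: count[1] becomes 1
p_5 = 1: count[1] becomes 2
p_6 = 1: count[1] becomes 3
p_7 = 6: count[6] becomes 2
p_8 = 5: count[5] becomes 2
Degrees (1 + count): deg[1]=1+3=4, deg[2]=1+1=2, deg[3]=1+0=1, deg[4]=1+0=1, deg[5]=1+2=3, deg[6]=1+2=3, deg[7]=1+0=1, deg[8]=1+0=1, deg[9]=1+0=1, deg[10]=1+0=1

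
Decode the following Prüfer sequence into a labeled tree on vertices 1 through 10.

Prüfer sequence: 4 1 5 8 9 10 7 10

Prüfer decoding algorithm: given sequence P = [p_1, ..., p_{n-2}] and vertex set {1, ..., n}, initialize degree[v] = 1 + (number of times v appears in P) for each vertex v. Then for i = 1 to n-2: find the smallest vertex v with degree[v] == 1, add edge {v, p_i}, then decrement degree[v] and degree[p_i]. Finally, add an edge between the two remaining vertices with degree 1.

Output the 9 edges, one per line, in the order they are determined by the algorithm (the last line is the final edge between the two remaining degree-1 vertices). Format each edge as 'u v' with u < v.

Answer: 2 4
1 3
1 5
4 8
5 9
6 10
7 8
7 10
9 10

Derivation:
Initial degrees: {1:2, 2:1, 3:1, 4:2, 5:2, 6:1, 7:2, 8:2, 9:2, 10:3}
Step 1: smallest deg-1 vertex = 2, p_1 = 4. Add edge {2,4}. Now deg[2]=0, deg[4]=1.
Step 2: smallest deg-1 vertex = 3, p_2 = 1. Add edge {1,3}. Now deg[3]=0, deg[1]=1.
Step 3: smallest deg-1 vertex = 1, p_3 = 5. Add edge {1,5}. Now deg[1]=0, deg[5]=1.
Step 4: smallest deg-1 vertex = 4, p_4 = 8. Add edge {4,8}. Now deg[4]=0, deg[8]=1.
Step 5: smallest deg-1 vertex = 5, p_5 = 9. Add edge {5,9}. Now deg[5]=0, deg[9]=1.
Step 6: smallest deg-1 vertex = 6, p_6 = 10. Add edge {6,10}. Now deg[6]=0, deg[10]=2.
Step 7: smallest deg-1 vertex = 8, p_7 = 7. Add edge {7,8}. Now deg[8]=0, deg[7]=1.
Step 8: smallest deg-1 vertex = 7, p_8 = 10. Add edge {7,10}. Now deg[7]=0, deg[10]=1.
Final: two remaining deg-1 vertices are 9, 10. Add edge {9,10}.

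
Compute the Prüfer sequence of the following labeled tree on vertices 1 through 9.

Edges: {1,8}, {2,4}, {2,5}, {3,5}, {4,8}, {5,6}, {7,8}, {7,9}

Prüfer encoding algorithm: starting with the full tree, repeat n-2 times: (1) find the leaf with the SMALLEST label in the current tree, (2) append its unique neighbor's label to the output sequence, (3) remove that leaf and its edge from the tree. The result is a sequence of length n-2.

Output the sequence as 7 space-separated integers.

Step 1: leaves = {1,3,6,9}. Remove smallest leaf 1, emit neighbor 8.
Step 2: leaves = {3,6,9}. Remove smallest leaf 3, emit neighbor 5.
Step 3: leaves = {6,9}. Remove smallest leaf 6, emit neighbor 5.
Step 4: leaves = {5,9}. Remove smallest leaf 5, emit neighbor 2.
Step 5: leaves = {2,9}. Remove smallest leaf 2, emit neighbor 4.
Step 6: leaves = {4,9}. Remove smallest leaf 4, emit neighbor 8.
Step 7: leaves = {8,9}. Remove smallest leaf 8, emit neighbor 7.
Done: 2 vertices remain (7, 9). Sequence = [8 5 5 2 4 8 7]

Answer: 8 5 5 2 4 8 7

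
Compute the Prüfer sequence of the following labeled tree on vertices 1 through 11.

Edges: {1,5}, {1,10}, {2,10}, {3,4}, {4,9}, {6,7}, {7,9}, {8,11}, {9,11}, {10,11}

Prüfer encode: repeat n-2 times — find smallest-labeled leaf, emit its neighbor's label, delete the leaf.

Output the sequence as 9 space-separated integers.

Answer: 10 4 9 1 10 7 9 11 11

Derivation:
Step 1: leaves = {2,3,5,6,8}. Remove smallest leaf 2, emit neighbor 10.
Step 2: leaves = {3,5,6,8}. Remove smallest leaf 3, emit neighbor 4.
Step 3: leaves = {4,5,6,8}. Remove smallest leaf 4, emit neighbor 9.
Step 4: leaves = {5,6,8}. Remove smallest leaf 5, emit neighbor 1.
Step 5: leaves = {1,6,8}. Remove smallest leaf 1, emit neighbor 10.
Step 6: leaves = {6,8,10}. Remove smallest leaf 6, emit neighbor 7.
Step 7: leaves = {7,8,10}. Remove smallest leaf 7, emit neighbor 9.
Step 8: leaves = {8,9,10}. Remove smallest leaf 8, emit neighbor 11.
Step 9: leaves = {9,10}. Remove smallest leaf 9, emit neighbor 11.
Done: 2 vertices remain (10, 11). Sequence = [10 4 9 1 10 7 9 11 11]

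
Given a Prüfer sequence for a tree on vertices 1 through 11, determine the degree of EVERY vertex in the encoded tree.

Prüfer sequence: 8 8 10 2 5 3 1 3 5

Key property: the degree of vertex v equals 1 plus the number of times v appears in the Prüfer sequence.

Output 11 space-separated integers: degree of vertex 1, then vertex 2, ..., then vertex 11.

Answer: 2 2 3 1 3 1 1 3 1 2 1

Derivation:
p_1 = 8: count[8] becomes 1
p_2 = 8: count[8] becomes 2
p_3 = 10: count[10] becomes 1
p_4 = 2: count[2] becomes 1
p_5 = 5: count[5] becomes 1
p_6 = 3: count[3] becomes 1
p_7 = 1: count[1] becomes 1
p_8 = 3: count[3] becomes 2
p_9 = 5: count[5] becomes 2
Degrees (1 + count): deg[1]=1+1=2, deg[2]=1+1=2, deg[3]=1+2=3, deg[4]=1+0=1, deg[5]=1+2=3, deg[6]=1+0=1, deg[7]=1+0=1, deg[8]=1+2=3, deg[9]=1+0=1, deg[10]=1+1=2, deg[11]=1+0=1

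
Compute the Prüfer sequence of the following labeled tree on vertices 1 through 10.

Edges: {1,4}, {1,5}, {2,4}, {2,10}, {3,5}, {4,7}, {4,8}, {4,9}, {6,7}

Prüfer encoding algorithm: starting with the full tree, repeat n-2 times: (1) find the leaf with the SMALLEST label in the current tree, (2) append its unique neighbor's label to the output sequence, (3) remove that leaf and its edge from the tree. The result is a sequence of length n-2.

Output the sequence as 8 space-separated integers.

Answer: 5 1 4 7 4 4 4 2

Derivation:
Step 1: leaves = {3,6,8,9,10}. Remove smallest leaf 3, emit neighbor 5.
Step 2: leaves = {5,6,8,9,10}. Remove smallest leaf 5, emit neighbor 1.
Step 3: leaves = {1,6,8,9,10}. Remove smallest leaf 1, emit neighbor 4.
Step 4: leaves = {6,8,9,10}. Remove smallest leaf 6, emit neighbor 7.
Step 5: leaves = {7,8,9,10}. Remove smallest leaf 7, emit neighbor 4.
Step 6: leaves = {8,9,10}. Remove smallest leaf 8, emit neighbor 4.
Step 7: leaves = {9,10}. Remove smallest leaf 9, emit neighbor 4.
Step 8: leaves = {4,10}. Remove smallest leaf 4, emit neighbor 2.
Done: 2 vertices remain (2, 10). Sequence = [5 1 4 7 4 4 4 2]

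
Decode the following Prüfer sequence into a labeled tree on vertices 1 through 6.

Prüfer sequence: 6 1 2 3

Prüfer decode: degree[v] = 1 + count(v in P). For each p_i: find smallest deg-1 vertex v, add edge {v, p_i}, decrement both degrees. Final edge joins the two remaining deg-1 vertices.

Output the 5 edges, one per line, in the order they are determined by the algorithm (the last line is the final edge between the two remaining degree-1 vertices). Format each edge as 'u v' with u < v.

Initial degrees: {1:2, 2:2, 3:2, 4:1, 5:1, 6:2}
Step 1: smallest deg-1 vertex = 4, p_1 = 6. Add edge {4,6}. Now deg[4]=0, deg[6]=1.
Step 2: smallest deg-1 vertex = 5, p_2 = 1. Add edge {1,5}. Now deg[5]=0, deg[1]=1.
Step 3: smallest deg-1 vertex = 1, p_3 = 2. Add edge {1,2}. Now deg[1]=0, deg[2]=1.
Step 4: smallest deg-1 vertex = 2, p_4 = 3. Add edge {2,3}. Now deg[2]=0, deg[3]=1.
Final: two remaining deg-1 vertices are 3, 6. Add edge {3,6}.

Answer: 4 6
1 5
1 2
2 3
3 6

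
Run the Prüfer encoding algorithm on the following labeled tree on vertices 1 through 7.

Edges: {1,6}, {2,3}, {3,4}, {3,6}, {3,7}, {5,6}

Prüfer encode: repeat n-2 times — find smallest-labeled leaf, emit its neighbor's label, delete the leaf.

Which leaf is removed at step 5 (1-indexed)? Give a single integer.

Answer: 6

Derivation:
Step 1: current leaves = {1,2,4,5,7}. Remove leaf 1 (neighbor: 6).
Step 2: current leaves = {2,4,5,7}. Remove leaf 2 (neighbor: 3).
Step 3: current leaves = {4,5,7}. Remove leaf 4 (neighbor: 3).
Step 4: current leaves = {5,7}. Remove leaf 5 (neighbor: 6).
Step 5: current leaves = {6,7}. Remove leaf 6 (neighbor: 3).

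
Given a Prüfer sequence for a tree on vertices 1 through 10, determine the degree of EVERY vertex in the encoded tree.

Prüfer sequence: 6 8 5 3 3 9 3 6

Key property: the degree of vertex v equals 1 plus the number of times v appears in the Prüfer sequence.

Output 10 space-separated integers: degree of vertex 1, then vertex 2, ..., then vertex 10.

Answer: 1 1 4 1 2 3 1 2 2 1

Derivation:
p_1 = 6: count[6] becomes 1
p_2 = 8: count[8] becomes 1
p_3 = 5: count[5] becomes 1
p_4 = 3: count[3] becomes 1
p_5 = 3: count[3] becomes 2
p_6 = 9: count[9] becomes 1
p_7 = 3: count[3] becomes 3
p_8 = 6: count[6] becomes 2
Degrees (1 + count): deg[1]=1+0=1, deg[2]=1+0=1, deg[3]=1+3=4, deg[4]=1+0=1, deg[5]=1+1=2, deg[6]=1+2=3, deg[7]=1+0=1, deg[8]=1+1=2, deg[9]=1+1=2, deg[10]=1+0=1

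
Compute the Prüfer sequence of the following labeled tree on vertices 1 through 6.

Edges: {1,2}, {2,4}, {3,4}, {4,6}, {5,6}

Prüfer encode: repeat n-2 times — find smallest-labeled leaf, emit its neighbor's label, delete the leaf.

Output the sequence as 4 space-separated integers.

Answer: 2 4 4 6

Derivation:
Step 1: leaves = {1,3,5}. Remove smallest leaf 1, emit neighbor 2.
Step 2: leaves = {2,3,5}. Remove smallest leaf 2, emit neighbor 4.
Step 3: leaves = {3,5}. Remove smallest leaf 3, emit neighbor 4.
Step 4: leaves = {4,5}. Remove smallest leaf 4, emit neighbor 6.
Done: 2 vertices remain (5, 6). Sequence = [2 4 4 6]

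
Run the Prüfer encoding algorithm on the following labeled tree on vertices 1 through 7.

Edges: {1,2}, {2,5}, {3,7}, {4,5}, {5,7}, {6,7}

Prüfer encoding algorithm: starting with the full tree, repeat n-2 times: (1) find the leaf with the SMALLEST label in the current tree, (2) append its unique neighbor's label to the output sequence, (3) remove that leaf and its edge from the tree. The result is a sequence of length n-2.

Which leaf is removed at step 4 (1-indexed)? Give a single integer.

Answer: 4

Derivation:
Step 1: current leaves = {1,3,4,6}. Remove leaf 1 (neighbor: 2).
Step 2: current leaves = {2,3,4,6}. Remove leaf 2 (neighbor: 5).
Step 3: current leaves = {3,4,6}. Remove leaf 3 (neighbor: 7).
Step 4: current leaves = {4,6}. Remove leaf 4 (neighbor: 5).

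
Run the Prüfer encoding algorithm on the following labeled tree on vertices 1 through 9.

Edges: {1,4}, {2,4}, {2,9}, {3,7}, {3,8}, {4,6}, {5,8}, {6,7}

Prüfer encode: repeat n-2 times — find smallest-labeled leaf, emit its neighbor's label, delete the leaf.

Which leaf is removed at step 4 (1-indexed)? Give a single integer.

Answer: 3

Derivation:
Step 1: current leaves = {1,5,9}. Remove leaf 1 (neighbor: 4).
Step 2: current leaves = {5,9}. Remove leaf 5 (neighbor: 8).
Step 3: current leaves = {8,9}. Remove leaf 8 (neighbor: 3).
Step 4: current leaves = {3,9}. Remove leaf 3 (neighbor: 7).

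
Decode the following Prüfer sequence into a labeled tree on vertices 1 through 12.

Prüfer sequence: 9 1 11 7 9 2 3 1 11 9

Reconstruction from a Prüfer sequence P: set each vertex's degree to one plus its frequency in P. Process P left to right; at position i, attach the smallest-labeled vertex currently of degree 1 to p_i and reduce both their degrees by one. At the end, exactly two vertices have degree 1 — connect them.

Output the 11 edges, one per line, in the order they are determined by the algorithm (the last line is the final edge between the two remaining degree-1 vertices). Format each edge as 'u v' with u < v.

Answer: 4 9
1 5
6 11
7 8
7 9
2 10
2 3
1 3
1 11
9 11
9 12

Derivation:
Initial degrees: {1:3, 2:2, 3:2, 4:1, 5:1, 6:1, 7:2, 8:1, 9:4, 10:1, 11:3, 12:1}
Step 1: smallest deg-1 vertex = 4, p_1 = 9. Add edge {4,9}. Now deg[4]=0, deg[9]=3.
Step 2: smallest deg-1 vertex = 5, p_2 = 1. Add edge {1,5}. Now deg[5]=0, deg[1]=2.
Step 3: smallest deg-1 vertex = 6, p_3 = 11. Add edge {6,11}. Now deg[6]=0, deg[11]=2.
Step 4: smallest deg-1 vertex = 8, p_4 = 7. Add edge {7,8}. Now deg[8]=0, deg[7]=1.
Step 5: smallest deg-1 vertex = 7, p_5 = 9. Add edge {7,9}. Now deg[7]=0, deg[9]=2.
Step 6: smallest deg-1 vertex = 10, p_6 = 2. Add edge {2,10}. Now deg[10]=0, deg[2]=1.
Step 7: smallest deg-1 vertex = 2, p_7 = 3. Add edge {2,3}. Now deg[2]=0, deg[3]=1.
Step 8: smallest deg-1 vertex = 3, p_8 = 1. Add edge {1,3}. Now deg[3]=0, deg[1]=1.
Step 9: smallest deg-1 vertex = 1, p_9 = 11. Add edge {1,11}. Now deg[1]=0, deg[11]=1.
Step 10: smallest deg-1 vertex = 11, p_10 = 9. Add edge {9,11}. Now deg[11]=0, deg[9]=1.
Final: two remaining deg-1 vertices are 9, 12. Add edge {9,12}.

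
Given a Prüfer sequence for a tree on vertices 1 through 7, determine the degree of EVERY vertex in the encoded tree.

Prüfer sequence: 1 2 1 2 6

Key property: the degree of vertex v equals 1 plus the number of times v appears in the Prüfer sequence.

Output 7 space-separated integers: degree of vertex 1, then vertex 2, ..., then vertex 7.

Answer: 3 3 1 1 1 2 1

Derivation:
p_1 = 1: count[1] becomes 1
p_2 = 2: count[2] becomes 1
p_3 = 1: count[1] becomes 2
p_4 = 2: count[2] becomes 2
p_5 = 6: count[6] becomes 1
Degrees (1 + count): deg[1]=1+2=3, deg[2]=1+2=3, deg[3]=1+0=1, deg[4]=1+0=1, deg[5]=1+0=1, deg[6]=1+1=2, deg[7]=1+0=1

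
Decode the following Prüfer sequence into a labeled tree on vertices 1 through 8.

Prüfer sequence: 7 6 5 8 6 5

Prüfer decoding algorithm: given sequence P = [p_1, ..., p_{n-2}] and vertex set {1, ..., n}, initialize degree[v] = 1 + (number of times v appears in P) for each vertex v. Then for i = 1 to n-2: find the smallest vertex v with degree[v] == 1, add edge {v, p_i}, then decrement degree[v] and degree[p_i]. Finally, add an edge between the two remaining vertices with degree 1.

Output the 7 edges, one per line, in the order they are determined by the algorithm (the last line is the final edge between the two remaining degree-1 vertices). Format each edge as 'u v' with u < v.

Answer: 1 7
2 6
3 5
4 8
6 7
5 6
5 8

Derivation:
Initial degrees: {1:1, 2:1, 3:1, 4:1, 5:3, 6:3, 7:2, 8:2}
Step 1: smallest deg-1 vertex = 1, p_1 = 7. Add edge {1,7}. Now deg[1]=0, deg[7]=1.
Step 2: smallest deg-1 vertex = 2, p_2 = 6. Add edge {2,6}. Now deg[2]=0, deg[6]=2.
Step 3: smallest deg-1 vertex = 3, p_3 = 5. Add edge {3,5}. Now deg[3]=0, deg[5]=2.
Step 4: smallest deg-1 vertex = 4, p_4 = 8. Add edge {4,8}. Now deg[4]=0, deg[8]=1.
Step 5: smallest deg-1 vertex = 7, p_5 = 6. Add edge {6,7}. Now deg[7]=0, deg[6]=1.
Step 6: smallest deg-1 vertex = 6, p_6 = 5. Add edge {5,6}. Now deg[6]=0, deg[5]=1.
Final: two remaining deg-1 vertices are 5, 8. Add edge {5,8}.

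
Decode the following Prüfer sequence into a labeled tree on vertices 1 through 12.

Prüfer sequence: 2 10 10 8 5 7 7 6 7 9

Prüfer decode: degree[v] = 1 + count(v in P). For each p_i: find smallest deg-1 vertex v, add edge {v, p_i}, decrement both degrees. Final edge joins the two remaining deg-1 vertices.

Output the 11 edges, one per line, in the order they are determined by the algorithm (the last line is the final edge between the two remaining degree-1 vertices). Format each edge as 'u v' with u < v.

Answer: 1 2
2 10
3 10
4 8
5 8
5 7
7 10
6 11
6 7
7 9
9 12

Derivation:
Initial degrees: {1:1, 2:2, 3:1, 4:1, 5:2, 6:2, 7:4, 8:2, 9:2, 10:3, 11:1, 12:1}
Step 1: smallest deg-1 vertex = 1, p_1 = 2. Add edge {1,2}. Now deg[1]=0, deg[2]=1.
Step 2: smallest deg-1 vertex = 2, p_2 = 10. Add edge {2,10}. Now deg[2]=0, deg[10]=2.
Step 3: smallest deg-1 vertex = 3, p_3 = 10. Add edge {3,10}. Now deg[3]=0, deg[10]=1.
Step 4: smallest deg-1 vertex = 4, p_4 = 8. Add edge {4,8}. Now deg[4]=0, deg[8]=1.
Step 5: smallest deg-1 vertex = 8, p_5 = 5. Add edge {5,8}. Now deg[8]=0, deg[5]=1.
Step 6: smallest deg-1 vertex = 5, p_6 = 7. Add edge {5,7}. Now deg[5]=0, deg[7]=3.
Step 7: smallest deg-1 vertex = 10, p_7 = 7. Add edge {7,10}. Now deg[10]=0, deg[7]=2.
Step 8: smallest deg-1 vertex = 11, p_8 = 6. Add edge {6,11}. Now deg[11]=0, deg[6]=1.
Step 9: smallest deg-1 vertex = 6, p_9 = 7. Add edge {6,7}. Now deg[6]=0, deg[7]=1.
Step 10: smallest deg-1 vertex = 7, p_10 = 9. Add edge {7,9}. Now deg[7]=0, deg[9]=1.
Final: two remaining deg-1 vertices are 9, 12. Add edge {9,12}.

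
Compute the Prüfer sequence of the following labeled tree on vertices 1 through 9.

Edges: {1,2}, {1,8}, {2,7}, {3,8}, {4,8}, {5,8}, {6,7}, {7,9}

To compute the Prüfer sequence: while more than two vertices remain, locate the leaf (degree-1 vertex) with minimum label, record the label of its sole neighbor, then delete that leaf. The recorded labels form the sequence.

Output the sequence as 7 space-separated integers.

Step 1: leaves = {3,4,5,6,9}. Remove smallest leaf 3, emit neighbor 8.
Step 2: leaves = {4,5,6,9}. Remove smallest leaf 4, emit neighbor 8.
Step 3: leaves = {5,6,9}. Remove smallest leaf 5, emit neighbor 8.
Step 4: leaves = {6,8,9}. Remove smallest leaf 6, emit neighbor 7.
Step 5: leaves = {8,9}. Remove smallest leaf 8, emit neighbor 1.
Step 6: leaves = {1,9}. Remove smallest leaf 1, emit neighbor 2.
Step 7: leaves = {2,9}. Remove smallest leaf 2, emit neighbor 7.
Done: 2 vertices remain (7, 9). Sequence = [8 8 8 7 1 2 7]

Answer: 8 8 8 7 1 2 7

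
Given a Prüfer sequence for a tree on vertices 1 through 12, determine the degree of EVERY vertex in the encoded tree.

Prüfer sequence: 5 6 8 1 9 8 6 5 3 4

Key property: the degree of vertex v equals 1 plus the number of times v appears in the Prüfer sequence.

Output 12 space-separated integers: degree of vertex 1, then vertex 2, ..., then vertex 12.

p_1 = 5: count[5] becomes 1
p_2 = 6: count[6] becomes 1
p_3 = 8: count[8] becomes 1
p_4 = 1: count[1] becomes 1
p_5 = 9: count[9] becomes 1
p_6 = 8: count[8] becomes 2
p_7 = 6: count[6] becomes 2
p_8 = 5: count[5] becomes 2
p_9 = 3: count[3] becomes 1
p_10 = 4: count[4] becomes 1
Degrees (1 + count): deg[1]=1+1=2, deg[2]=1+0=1, deg[3]=1+1=2, deg[4]=1+1=2, deg[5]=1+2=3, deg[6]=1+2=3, deg[7]=1+0=1, deg[8]=1+2=3, deg[9]=1+1=2, deg[10]=1+0=1, deg[11]=1+0=1, deg[12]=1+0=1

Answer: 2 1 2 2 3 3 1 3 2 1 1 1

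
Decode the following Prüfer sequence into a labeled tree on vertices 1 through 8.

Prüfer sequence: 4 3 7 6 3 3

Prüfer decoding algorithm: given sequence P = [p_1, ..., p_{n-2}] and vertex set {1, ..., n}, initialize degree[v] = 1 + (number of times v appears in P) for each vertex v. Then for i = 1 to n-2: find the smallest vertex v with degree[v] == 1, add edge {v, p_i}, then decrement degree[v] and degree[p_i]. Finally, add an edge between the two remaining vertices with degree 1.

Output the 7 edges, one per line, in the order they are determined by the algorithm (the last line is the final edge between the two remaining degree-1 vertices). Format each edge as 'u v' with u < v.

Initial degrees: {1:1, 2:1, 3:4, 4:2, 5:1, 6:2, 7:2, 8:1}
Step 1: smallest deg-1 vertex = 1, p_1 = 4. Add edge {1,4}. Now deg[1]=0, deg[4]=1.
Step 2: smallest deg-1 vertex = 2, p_2 = 3. Add edge {2,3}. Now deg[2]=0, deg[3]=3.
Step 3: smallest deg-1 vertex = 4, p_3 = 7. Add edge {4,7}. Now deg[4]=0, deg[7]=1.
Step 4: smallest deg-1 vertex = 5, p_4 = 6. Add edge {5,6}. Now deg[5]=0, deg[6]=1.
Step 5: smallest deg-1 vertex = 6, p_5 = 3. Add edge {3,6}. Now deg[6]=0, deg[3]=2.
Step 6: smallest deg-1 vertex = 7, p_6 = 3. Add edge {3,7}. Now deg[7]=0, deg[3]=1.
Final: two remaining deg-1 vertices are 3, 8. Add edge {3,8}.

Answer: 1 4
2 3
4 7
5 6
3 6
3 7
3 8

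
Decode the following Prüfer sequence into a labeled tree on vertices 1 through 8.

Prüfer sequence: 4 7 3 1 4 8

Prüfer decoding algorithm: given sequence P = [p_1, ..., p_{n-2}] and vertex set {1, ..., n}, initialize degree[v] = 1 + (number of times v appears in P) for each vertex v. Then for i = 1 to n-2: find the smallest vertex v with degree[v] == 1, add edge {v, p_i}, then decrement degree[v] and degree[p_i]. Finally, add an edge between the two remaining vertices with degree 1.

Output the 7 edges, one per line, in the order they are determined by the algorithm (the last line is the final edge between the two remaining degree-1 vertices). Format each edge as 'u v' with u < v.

Answer: 2 4
5 7
3 6
1 3
1 4
4 8
7 8

Derivation:
Initial degrees: {1:2, 2:1, 3:2, 4:3, 5:1, 6:1, 7:2, 8:2}
Step 1: smallest deg-1 vertex = 2, p_1 = 4. Add edge {2,4}. Now deg[2]=0, deg[4]=2.
Step 2: smallest deg-1 vertex = 5, p_2 = 7. Add edge {5,7}. Now deg[5]=0, deg[7]=1.
Step 3: smallest deg-1 vertex = 6, p_3 = 3. Add edge {3,6}. Now deg[6]=0, deg[3]=1.
Step 4: smallest deg-1 vertex = 3, p_4 = 1. Add edge {1,3}. Now deg[3]=0, deg[1]=1.
Step 5: smallest deg-1 vertex = 1, p_5 = 4. Add edge {1,4}. Now deg[1]=0, deg[4]=1.
Step 6: smallest deg-1 vertex = 4, p_6 = 8. Add edge {4,8}. Now deg[4]=0, deg[8]=1.
Final: two remaining deg-1 vertices are 7, 8. Add edge {7,8}.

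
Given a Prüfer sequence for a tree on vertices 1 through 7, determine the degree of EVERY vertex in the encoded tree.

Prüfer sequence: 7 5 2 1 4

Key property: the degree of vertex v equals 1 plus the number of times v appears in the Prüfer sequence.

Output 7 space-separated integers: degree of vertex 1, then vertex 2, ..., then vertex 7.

Answer: 2 2 1 2 2 1 2

Derivation:
p_1 = 7: count[7] becomes 1
p_2 = 5: count[5] becomes 1
p_3 = 2: count[2] becomes 1
p_4 = 1: count[1] becomes 1
p_5 = 4: count[4] becomes 1
Degrees (1 + count): deg[1]=1+1=2, deg[2]=1+1=2, deg[3]=1+0=1, deg[4]=1+1=2, deg[5]=1+1=2, deg[6]=1+0=1, deg[7]=1+1=2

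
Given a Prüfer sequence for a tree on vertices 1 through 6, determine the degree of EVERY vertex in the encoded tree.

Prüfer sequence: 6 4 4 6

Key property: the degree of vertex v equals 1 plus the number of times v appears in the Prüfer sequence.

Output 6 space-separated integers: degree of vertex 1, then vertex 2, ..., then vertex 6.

Answer: 1 1 1 3 1 3

Derivation:
p_1 = 6: count[6] becomes 1
p_2 = 4: count[4] becomes 1
p_3 = 4: count[4] becomes 2
p_4 = 6: count[6] becomes 2
Degrees (1 + count): deg[1]=1+0=1, deg[2]=1+0=1, deg[3]=1+0=1, deg[4]=1+2=3, deg[5]=1+0=1, deg[6]=1+2=3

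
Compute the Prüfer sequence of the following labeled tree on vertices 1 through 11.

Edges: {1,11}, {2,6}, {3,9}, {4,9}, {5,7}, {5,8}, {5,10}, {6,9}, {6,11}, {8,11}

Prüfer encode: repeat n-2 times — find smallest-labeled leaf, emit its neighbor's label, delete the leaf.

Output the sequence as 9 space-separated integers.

Answer: 11 6 9 9 5 6 11 5 8

Derivation:
Step 1: leaves = {1,2,3,4,7,10}. Remove smallest leaf 1, emit neighbor 11.
Step 2: leaves = {2,3,4,7,10}. Remove smallest leaf 2, emit neighbor 6.
Step 3: leaves = {3,4,7,10}. Remove smallest leaf 3, emit neighbor 9.
Step 4: leaves = {4,7,10}. Remove smallest leaf 4, emit neighbor 9.
Step 5: leaves = {7,9,10}. Remove smallest leaf 7, emit neighbor 5.
Step 6: leaves = {9,10}. Remove smallest leaf 9, emit neighbor 6.
Step 7: leaves = {6,10}. Remove smallest leaf 6, emit neighbor 11.
Step 8: leaves = {10,11}. Remove smallest leaf 10, emit neighbor 5.
Step 9: leaves = {5,11}. Remove smallest leaf 5, emit neighbor 8.
Done: 2 vertices remain (8, 11). Sequence = [11 6 9 9 5 6 11 5 8]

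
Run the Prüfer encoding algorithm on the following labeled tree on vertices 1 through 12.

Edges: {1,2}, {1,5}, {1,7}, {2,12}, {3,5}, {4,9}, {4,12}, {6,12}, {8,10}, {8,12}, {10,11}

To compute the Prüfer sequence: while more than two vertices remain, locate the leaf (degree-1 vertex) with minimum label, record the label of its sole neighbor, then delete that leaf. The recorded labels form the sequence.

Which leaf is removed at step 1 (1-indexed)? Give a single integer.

Step 1: current leaves = {3,6,7,9,11}. Remove leaf 3 (neighbor: 5).

Answer: 3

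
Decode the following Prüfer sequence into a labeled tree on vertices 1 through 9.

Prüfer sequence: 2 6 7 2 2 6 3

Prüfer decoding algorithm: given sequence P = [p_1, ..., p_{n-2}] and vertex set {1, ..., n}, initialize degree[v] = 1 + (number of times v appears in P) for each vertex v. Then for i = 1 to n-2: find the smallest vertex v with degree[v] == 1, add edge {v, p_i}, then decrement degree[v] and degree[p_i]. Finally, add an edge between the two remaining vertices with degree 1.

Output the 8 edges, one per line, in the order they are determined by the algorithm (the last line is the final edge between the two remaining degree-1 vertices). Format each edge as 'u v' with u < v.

Initial degrees: {1:1, 2:4, 3:2, 4:1, 5:1, 6:3, 7:2, 8:1, 9:1}
Step 1: smallest deg-1 vertex = 1, p_1 = 2. Add edge {1,2}. Now deg[1]=0, deg[2]=3.
Step 2: smallest deg-1 vertex = 4, p_2 = 6. Add edge {4,6}. Now deg[4]=0, deg[6]=2.
Step 3: smallest deg-1 vertex = 5, p_3 = 7. Add edge {5,7}. Now deg[5]=0, deg[7]=1.
Step 4: smallest deg-1 vertex = 7, p_4 = 2. Add edge {2,7}. Now deg[7]=0, deg[2]=2.
Step 5: smallest deg-1 vertex = 8, p_5 = 2. Add edge {2,8}. Now deg[8]=0, deg[2]=1.
Step 6: smallest deg-1 vertex = 2, p_6 = 6. Add edge {2,6}. Now deg[2]=0, deg[6]=1.
Step 7: smallest deg-1 vertex = 6, p_7 = 3. Add edge {3,6}. Now deg[6]=0, deg[3]=1.
Final: two remaining deg-1 vertices are 3, 9. Add edge {3,9}.

Answer: 1 2
4 6
5 7
2 7
2 8
2 6
3 6
3 9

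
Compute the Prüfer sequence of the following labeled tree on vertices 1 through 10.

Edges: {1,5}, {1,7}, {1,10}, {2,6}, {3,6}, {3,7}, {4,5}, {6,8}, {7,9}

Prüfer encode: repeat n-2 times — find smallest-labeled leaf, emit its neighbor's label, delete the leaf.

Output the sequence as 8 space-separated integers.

Answer: 6 5 1 6 3 7 7 1

Derivation:
Step 1: leaves = {2,4,8,9,10}. Remove smallest leaf 2, emit neighbor 6.
Step 2: leaves = {4,8,9,10}. Remove smallest leaf 4, emit neighbor 5.
Step 3: leaves = {5,8,9,10}. Remove smallest leaf 5, emit neighbor 1.
Step 4: leaves = {8,9,10}. Remove smallest leaf 8, emit neighbor 6.
Step 5: leaves = {6,9,10}. Remove smallest leaf 6, emit neighbor 3.
Step 6: leaves = {3,9,10}. Remove smallest leaf 3, emit neighbor 7.
Step 7: leaves = {9,10}. Remove smallest leaf 9, emit neighbor 7.
Step 8: leaves = {7,10}. Remove smallest leaf 7, emit neighbor 1.
Done: 2 vertices remain (1, 10). Sequence = [6 5 1 6 3 7 7 1]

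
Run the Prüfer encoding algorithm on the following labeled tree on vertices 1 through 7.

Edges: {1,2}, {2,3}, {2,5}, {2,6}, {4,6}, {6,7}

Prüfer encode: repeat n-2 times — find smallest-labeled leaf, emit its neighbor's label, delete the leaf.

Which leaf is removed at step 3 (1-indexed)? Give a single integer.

Step 1: current leaves = {1,3,4,5,7}. Remove leaf 1 (neighbor: 2).
Step 2: current leaves = {3,4,5,7}. Remove leaf 3 (neighbor: 2).
Step 3: current leaves = {4,5,7}. Remove leaf 4 (neighbor: 6).

Answer: 4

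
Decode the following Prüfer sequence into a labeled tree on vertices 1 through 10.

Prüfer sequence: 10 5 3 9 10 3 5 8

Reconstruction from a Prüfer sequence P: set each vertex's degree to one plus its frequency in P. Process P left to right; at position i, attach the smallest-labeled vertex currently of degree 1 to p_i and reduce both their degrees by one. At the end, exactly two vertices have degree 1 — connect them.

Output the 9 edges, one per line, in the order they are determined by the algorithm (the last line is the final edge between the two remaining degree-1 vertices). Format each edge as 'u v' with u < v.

Answer: 1 10
2 5
3 4
6 9
7 10
3 9
3 5
5 8
8 10

Derivation:
Initial degrees: {1:1, 2:1, 3:3, 4:1, 5:3, 6:1, 7:1, 8:2, 9:2, 10:3}
Step 1: smallest deg-1 vertex = 1, p_1 = 10. Add edge {1,10}. Now deg[1]=0, deg[10]=2.
Step 2: smallest deg-1 vertex = 2, p_2 = 5. Add edge {2,5}. Now deg[2]=0, deg[5]=2.
Step 3: smallest deg-1 vertex = 4, p_3 = 3. Add edge {3,4}. Now deg[4]=0, deg[3]=2.
Step 4: smallest deg-1 vertex = 6, p_4 = 9. Add edge {6,9}. Now deg[6]=0, deg[9]=1.
Step 5: smallest deg-1 vertex = 7, p_5 = 10. Add edge {7,10}. Now deg[7]=0, deg[10]=1.
Step 6: smallest deg-1 vertex = 9, p_6 = 3. Add edge {3,9}. Now deg[9]=0, deg[3]=1.
Step 7: smallest deg-1 vertex = 3, p_7 = 5. Add edge {3,5}. Now deg[3]=0, deg[5]=1.
Step 8: smallest deg-1 vertex = 5, p_8 = 8. Add edge {5,8}. Now deg[5]=0, deg[8]=1.
Final: two remaining deg-1 vertices are 8, 10. Add edge {8,10}.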